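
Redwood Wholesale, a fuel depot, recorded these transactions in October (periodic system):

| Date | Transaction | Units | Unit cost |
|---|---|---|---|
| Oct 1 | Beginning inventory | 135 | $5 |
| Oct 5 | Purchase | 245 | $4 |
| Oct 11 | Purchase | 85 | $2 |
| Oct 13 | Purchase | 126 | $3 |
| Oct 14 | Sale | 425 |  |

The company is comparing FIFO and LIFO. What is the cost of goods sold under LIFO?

COGS = $1,404

FIFO COGS: 135 @ $5 + 245 @ $4 + 45 @ $2 = $1,745
LIFO COGS: 126 @ $3 + 85 @ $2 + 214 @ $4 = $1,404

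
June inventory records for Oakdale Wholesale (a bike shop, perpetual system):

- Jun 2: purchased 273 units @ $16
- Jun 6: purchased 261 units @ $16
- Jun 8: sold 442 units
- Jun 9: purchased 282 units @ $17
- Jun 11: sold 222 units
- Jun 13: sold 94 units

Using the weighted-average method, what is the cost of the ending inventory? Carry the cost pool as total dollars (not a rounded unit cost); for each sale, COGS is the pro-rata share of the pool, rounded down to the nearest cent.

Ending inventory = $971.74

After Jun 2: 273 on hand, pool $4,368.00 (≈ $16.0000 each)
After Jun 6: 534 on hand, pool $8,544.00 (≈ $16.0000 each)
Jun 8, sell 442: 442/534 × $8,544.00 → $7,072.00
After Jun 9: 374 on hand, pool $6,266.00 (≈ $16.7540 each)
Jun 11, sell 222: 222/374 × $6,266.00 → $3,719.39
Jun 13, sell 94: 94/152 × $2,546.61 → $1,574.87
Total COGS = $7,072.00 + $3,719.39 + $1,574.87 = $12,366.26
Ending inventory (cost pool remaining) = $971.74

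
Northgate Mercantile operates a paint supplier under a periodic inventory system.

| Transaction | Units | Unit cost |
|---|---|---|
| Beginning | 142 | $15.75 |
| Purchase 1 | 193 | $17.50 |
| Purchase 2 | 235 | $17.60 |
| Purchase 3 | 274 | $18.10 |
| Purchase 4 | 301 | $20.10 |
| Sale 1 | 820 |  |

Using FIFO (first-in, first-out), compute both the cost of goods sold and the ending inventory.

Sale 1 (820) [FIFO — oldest first]: 142 @ $15.75 + 193 @ $17.50 + 235 @ $17.60 + 250 @ $18.10 = $14,275.00
Ending inventory: 24 @ $18.10 + 301 @ $20.10 = $6,484.50
Check: goods available $20,759.50 = COGS $14,275.00 + ending $6,484.50

COGS = $14,275.00; ending inventory = $6,484.50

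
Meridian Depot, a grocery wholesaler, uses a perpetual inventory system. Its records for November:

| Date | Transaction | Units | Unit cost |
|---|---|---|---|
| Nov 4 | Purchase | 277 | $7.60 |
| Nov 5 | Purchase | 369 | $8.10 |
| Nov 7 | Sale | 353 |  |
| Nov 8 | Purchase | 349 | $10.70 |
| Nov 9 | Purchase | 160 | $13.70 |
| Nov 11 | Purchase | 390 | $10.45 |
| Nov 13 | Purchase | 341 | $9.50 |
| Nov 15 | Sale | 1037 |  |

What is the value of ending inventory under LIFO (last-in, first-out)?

Nov 7, 353 sold [LIFO — newest first]: 353 @ $8.10 = $2,859.30
Nov 15, 1037 sold [LIFO — newest first]: 341 @ $9.50 + 390 @ $10.45 + 160 @ $13.70 + 146 @ $10.70 = $11,069.20
Total COGS = $2,859.30 + $11,069.20 = $13,928.50
Ending inventory: 277 @ $7.60 + 16 @ $8.10 + 203 @ $10.70 = $4,406.90

Ending inventory = $4,406.90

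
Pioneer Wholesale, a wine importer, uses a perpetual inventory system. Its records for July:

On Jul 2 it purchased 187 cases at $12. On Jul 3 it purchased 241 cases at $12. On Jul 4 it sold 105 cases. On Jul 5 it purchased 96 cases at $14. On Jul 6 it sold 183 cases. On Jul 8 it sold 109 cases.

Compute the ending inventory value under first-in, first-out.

Ending inventory = $1,716

Jul 4, 105 sold [FIFO — oldest first]: 105 @ $12 = $1,260
Jul 6, 183 sold [FIFO — oldest first]: 82 @ $12 + 101 @ $12 = $2,196
Jul 8, 109 sold [FIFO — oldest first]: 109 @ $12 = $1,308
Total COGS = $1,260 + $2,196 + $1,308 = $4,764
Ending inventory: 31 @ $12 + 96 @ $14 = $1,716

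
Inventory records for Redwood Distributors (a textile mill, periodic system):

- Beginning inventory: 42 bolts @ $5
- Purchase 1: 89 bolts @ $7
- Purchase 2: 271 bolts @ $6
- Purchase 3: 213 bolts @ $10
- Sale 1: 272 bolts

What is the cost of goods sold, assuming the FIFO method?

COGS = $1,679

Sale 1 (272) [FIFO — oldest first]: 42 @ $5 + 89 @ $7 + 141 @ $6 = $1,679
Ending inventory: 130 @ $6 + 213 @ $10 = $2,910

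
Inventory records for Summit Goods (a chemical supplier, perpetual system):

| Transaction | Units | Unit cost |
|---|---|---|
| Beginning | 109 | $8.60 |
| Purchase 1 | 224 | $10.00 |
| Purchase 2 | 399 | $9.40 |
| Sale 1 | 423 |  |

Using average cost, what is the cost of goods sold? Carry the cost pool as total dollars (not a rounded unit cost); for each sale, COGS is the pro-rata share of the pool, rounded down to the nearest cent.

After Beginning: 109 on hand, pool $937.40 (≈ $8.6000 each)
After Purchase 1: 333 on hand, pool $3,177.40 (≈ $9.5417 each)
After Purchase 2: 732 on hand, pool $6,928.00 (≈ $9.4645 each)
Sale 1, sell 423: 423/732 × $6,928.00 → $4,003.47
Ending inventory (cost pool remaining) = $2,924.53

COGS = $4,003.47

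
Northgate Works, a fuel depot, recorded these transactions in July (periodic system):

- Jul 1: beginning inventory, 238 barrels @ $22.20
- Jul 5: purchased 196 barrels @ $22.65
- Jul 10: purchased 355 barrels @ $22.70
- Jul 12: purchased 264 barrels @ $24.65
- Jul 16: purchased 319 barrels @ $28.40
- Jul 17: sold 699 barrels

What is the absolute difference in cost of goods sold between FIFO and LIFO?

FIFO COGS: 238 @ $22.20 + 196 @ $22.65 + 265 @ $22.70 = $15,738.50
LIFO COGS: 319 @ $28.40 + 264 @ $24.65 + 116 @ $22.70 = $18,200.40
Difference = |$15,738.50 − $18,200.40| = $2,461.90

$2,461.90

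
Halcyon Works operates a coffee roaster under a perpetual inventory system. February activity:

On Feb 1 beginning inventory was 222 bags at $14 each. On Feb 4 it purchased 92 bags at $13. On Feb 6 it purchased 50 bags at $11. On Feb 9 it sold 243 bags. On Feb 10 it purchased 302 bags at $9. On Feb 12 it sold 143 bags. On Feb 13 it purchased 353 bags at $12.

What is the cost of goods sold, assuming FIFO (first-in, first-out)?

Feb 9, 243 sold [FIFO — oldest first]: 222 @ $14 + 21 @ $13 = $3,381
Feb 12, 143 sold [FIFO — oldest first]: 71 @ $13 + 50 @ $11 + 22 @ $9 = $1,671
Total COGS = $3,381 + $1,671 = $5,052
Ending inventory: 280 @ $9 + 353 @ $12 = $6,756
Check: goods available $11,808 = COGS $5,052 + ending $6,756

COGS = $5,052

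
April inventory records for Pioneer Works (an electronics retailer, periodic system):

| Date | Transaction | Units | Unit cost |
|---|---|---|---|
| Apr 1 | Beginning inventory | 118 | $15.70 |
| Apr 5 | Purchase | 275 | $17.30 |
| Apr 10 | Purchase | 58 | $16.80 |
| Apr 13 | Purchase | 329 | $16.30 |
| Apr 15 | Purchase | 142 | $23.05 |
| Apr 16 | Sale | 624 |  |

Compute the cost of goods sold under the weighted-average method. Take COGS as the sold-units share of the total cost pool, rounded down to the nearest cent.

Apr 16, sell 624: 624/922 × $16,220.30 → $10,977.73
Ending inventory (cost pool remaining) = $5,242.57

COGS = $10,977.73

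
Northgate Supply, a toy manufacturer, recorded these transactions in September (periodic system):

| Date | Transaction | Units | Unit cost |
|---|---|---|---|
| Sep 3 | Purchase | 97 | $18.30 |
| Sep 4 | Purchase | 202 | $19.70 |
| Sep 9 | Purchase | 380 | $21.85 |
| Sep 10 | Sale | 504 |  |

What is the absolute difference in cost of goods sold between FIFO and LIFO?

$512.05

FIFO COGS: 97 @ $18.30 + 202 @ $19.70 + 205 @ $21.85 = $10,233.75
LIFO COGS: 380 @ $21.85 + 124 @ $19.70 = $10,745.80
Difference = |$10,233.75 − $10,745.80| = $512.05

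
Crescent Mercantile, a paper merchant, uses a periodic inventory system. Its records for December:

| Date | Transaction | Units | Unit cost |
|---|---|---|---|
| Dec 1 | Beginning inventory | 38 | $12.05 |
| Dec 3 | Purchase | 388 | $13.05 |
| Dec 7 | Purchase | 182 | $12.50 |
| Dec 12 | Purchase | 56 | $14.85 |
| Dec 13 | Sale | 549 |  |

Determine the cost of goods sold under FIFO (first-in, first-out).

Dec 13, 549 sold [FIFO — oldest first]: 38 @ $12.05 + 388 @ $13.05 + 123 @ $12.50 = $7,058.80
Ending inventory: 59 @ $12.50 + 56 @ $14.85 = $1,569.10

COGS = $7,058.80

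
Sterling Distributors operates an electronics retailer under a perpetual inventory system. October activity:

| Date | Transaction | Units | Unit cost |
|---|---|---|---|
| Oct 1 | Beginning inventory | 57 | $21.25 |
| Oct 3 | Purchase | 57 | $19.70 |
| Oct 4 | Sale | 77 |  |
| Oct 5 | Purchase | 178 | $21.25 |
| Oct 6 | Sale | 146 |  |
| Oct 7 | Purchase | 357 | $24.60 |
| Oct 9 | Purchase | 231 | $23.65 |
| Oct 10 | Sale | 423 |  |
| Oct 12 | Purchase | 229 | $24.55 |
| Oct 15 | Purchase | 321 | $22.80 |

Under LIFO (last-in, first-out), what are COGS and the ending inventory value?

Oct 4, 77 sold [LIFO — newest first]: 57 @ $19.70 + 20 @ $21.25 = $1,547.90
Oct 6, 146 sold [LIFO — newest first]: 146 @ $21.25 = $3,102.50
Oct 10, 423 sold [LIFO — newest first]: 231 @ $23.65 + 192 @ $24.60 = $10,186.35
Total COGS = $1,547.90 + $3,102.50 + $10,186.35 = $14,836.75
Ending inventory: 37 @ $21.25 + 32 @ $21.25 + 165 @ $24.60 + 229 @ $24.55 + 321 @ $22.80 = $18,466.00
Check: goods available $33,302.75 = COGS $14,836.75 + ending $18,466.00

COGS = $14,836.75; ending inventory = $18,466.00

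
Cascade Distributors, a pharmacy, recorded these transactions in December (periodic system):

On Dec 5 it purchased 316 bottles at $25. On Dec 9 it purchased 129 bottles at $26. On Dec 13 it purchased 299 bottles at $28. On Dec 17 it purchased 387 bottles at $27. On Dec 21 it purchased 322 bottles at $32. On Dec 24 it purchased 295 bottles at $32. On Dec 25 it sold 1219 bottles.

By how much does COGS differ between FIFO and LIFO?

FIFO COGS: 316 @ $25 + 129 @ $26 + 299 @ $28 + 387 @ $27 + 88 @ $32 = $32,891
LIFO COGS: 295 @ $32 + 322 @ $32 + 387 @ $27 + 215 @ $28 = $36,213
Difference = |$32,891 − $36,213| = $3,322

$3,322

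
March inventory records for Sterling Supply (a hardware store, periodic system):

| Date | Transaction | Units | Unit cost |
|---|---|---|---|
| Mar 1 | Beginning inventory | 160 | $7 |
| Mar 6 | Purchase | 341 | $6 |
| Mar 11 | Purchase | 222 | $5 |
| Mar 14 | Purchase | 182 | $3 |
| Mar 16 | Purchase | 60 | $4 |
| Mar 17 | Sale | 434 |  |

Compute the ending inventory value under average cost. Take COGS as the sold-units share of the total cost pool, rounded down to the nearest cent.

Ending inventory = $2,785.42

Mar 17, sell 434: 434/965 × $5,062.00 → $2,276.58
Ending inventory (cost pool remaining) = $2,785.42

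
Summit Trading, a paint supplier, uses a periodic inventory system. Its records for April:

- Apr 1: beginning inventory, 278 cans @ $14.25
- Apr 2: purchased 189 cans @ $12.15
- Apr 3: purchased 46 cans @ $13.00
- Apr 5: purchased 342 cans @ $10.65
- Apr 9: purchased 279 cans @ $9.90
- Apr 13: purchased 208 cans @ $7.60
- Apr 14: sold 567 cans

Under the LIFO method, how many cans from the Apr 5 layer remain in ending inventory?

262

Apr 14, 567 sold [LIFO — newest first]: 208 @ $7.60 + 279 @ $9.90 + 80 @ $10.65 = $5,194.90
Ending inventory: 278 @ $14.25 + 189 @ $12.15 + 46 @ $13.00 + 262 @ $10.65 = $9,646.15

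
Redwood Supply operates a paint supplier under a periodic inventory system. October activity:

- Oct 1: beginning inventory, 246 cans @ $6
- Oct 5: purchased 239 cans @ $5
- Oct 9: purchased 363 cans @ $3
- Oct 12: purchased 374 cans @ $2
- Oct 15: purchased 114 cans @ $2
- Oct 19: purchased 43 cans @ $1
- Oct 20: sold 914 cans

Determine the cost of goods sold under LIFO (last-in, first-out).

COGS = $2,208

Oct 20, 914 sold [LIFO — newest first]: 43 @ $1 + 114 @ $2 + 374 @ $2 + 363 @ $3 + 20 @ $5 = $2,208
Ending inventory: 246 @ $6 + 219 @ $5 = $2,571
Check: goods available $4,779 = COGS $2,208 + ending $2,571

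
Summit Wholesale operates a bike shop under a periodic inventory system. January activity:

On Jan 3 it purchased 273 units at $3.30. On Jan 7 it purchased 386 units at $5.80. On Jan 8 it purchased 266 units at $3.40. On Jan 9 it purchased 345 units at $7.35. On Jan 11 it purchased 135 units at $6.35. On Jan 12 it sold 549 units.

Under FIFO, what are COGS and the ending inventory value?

Jan 12, 549 sold [FIFO — oldest first]: 273 @ $3.30 + 276 @ $5.80 = $2,501.70
Ending inventory: 110 @ $5.80 + 266 @ $3.40 + 345 @ $7.35 + 135 @ $6.35 = $4,935.40

COGS = $2,501.70; ending inventory = $4,935.40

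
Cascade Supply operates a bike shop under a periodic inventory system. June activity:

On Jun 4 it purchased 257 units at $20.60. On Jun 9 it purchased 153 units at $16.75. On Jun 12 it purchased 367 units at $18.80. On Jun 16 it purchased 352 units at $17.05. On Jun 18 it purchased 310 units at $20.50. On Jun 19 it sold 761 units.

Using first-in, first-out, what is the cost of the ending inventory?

Jun 19, 761 sold [FIFO — oldest first]: 257 @ $20.60 + 153 @ $16.75 + 351 @ $18.80 = $14,455.75
Ending inventory: 16 @ $18.80 + 352 @ $17.05 + 310 @ $20.50 = $12,657.40

Ending inventory = $12,657.40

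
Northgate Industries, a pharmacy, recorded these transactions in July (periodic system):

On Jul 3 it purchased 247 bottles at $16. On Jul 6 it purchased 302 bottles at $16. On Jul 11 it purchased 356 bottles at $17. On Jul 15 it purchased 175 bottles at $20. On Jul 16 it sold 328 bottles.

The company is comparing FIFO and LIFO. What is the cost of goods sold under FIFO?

FIFO COGS: 247 @ $16 + 81 @ $16 = $5,248
LIFO COGS: 175 @ $20 + 153 @ $17 = $6,101

COGS = $5,248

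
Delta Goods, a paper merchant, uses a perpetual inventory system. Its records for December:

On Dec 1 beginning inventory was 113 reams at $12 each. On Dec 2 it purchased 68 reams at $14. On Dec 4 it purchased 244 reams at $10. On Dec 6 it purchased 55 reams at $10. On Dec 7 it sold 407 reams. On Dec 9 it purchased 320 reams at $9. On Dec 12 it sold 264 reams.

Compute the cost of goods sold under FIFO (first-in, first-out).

Dec 7, 407 sold [FIFO — oldest first]: 113 @ $12 + 68 @ $14 + 226 @ $10 = $4,568
Dec 12, 264 sold [FIFO — oldest first]: 18 @ $10 + 55 @ $10 + 191 @ $9 = $2,449
Total COGS = $4,568 + $2,449 = $7,017
Ending inventory: 129 @ $9 = $1,161
Check: goods available $8,178 = COGS $7,017 + ending $1,161

COGS = $7,017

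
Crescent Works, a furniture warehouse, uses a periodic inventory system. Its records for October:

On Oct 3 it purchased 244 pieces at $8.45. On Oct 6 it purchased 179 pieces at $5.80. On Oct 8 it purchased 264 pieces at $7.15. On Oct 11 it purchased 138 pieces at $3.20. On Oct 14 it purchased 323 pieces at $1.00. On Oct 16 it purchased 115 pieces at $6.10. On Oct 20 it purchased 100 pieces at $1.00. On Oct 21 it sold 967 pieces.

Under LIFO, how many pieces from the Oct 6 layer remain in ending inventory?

Oct 21, 967 sold [LIFO — newest first]: 100 @ $1.00 + 115 @ $6.10 + 323 @ $1.00 + 138 @ $3.20 + 264 @ $7.15 + 27 @ $5.80 = $3,610.30
Ending inventory: 244 @ $8.45 + 152 @ $5.80 = $2,943.40

152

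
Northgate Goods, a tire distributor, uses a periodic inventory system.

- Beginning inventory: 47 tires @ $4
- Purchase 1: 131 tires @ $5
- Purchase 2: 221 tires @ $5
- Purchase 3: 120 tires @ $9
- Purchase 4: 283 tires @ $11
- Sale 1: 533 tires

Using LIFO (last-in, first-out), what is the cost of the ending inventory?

Ending inventory = $1,298

Sale 1 (533) [LIFO — newest first]: 283 @ $11 + 120 @ $9 + 130 @ $5 = $4,843
Ending inventory: 47 @ $4 + 131 @ $5 + 91 @ $5 = $1,298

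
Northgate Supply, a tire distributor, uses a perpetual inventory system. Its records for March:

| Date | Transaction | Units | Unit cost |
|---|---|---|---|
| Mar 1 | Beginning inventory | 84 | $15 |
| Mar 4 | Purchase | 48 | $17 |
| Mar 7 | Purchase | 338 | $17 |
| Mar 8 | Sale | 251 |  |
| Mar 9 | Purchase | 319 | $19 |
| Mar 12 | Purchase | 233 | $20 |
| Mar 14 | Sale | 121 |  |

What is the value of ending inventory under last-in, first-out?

Ending inventory = $11,856

Mar 8, 251 sold [LIFO — newest first]: 251 @ $17 = $4,267
Mar 14, 121 sold [LIFO — newest first]: 121 @ $20 = $2,420
Total COGS = $4,267 + $2,420 = $6,687
Ending inventory: 84 @ $15 + 48 @ $17 + 87 @ $17 + 319 @ $19 + 112 @ $20 = $11,856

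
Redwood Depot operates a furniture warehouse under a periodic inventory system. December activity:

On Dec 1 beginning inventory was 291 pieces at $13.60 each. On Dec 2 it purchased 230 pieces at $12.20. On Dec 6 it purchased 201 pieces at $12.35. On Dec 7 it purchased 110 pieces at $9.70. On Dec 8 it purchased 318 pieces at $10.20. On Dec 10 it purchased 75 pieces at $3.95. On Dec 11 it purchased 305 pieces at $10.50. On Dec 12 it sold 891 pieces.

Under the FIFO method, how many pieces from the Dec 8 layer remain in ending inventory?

Dec 12, 891 sold [FIFO — oldest first]: 291 @ $13.60 + 230 @ $12.20 + 201 @ $12.35 + 110 @ $9.70 + 59 @ $10.20 = $10,914.75
Ending inventory: 259 @ $10.20 + 75 @ $3.95 + 305 @ $10.50 = $6,140.55

259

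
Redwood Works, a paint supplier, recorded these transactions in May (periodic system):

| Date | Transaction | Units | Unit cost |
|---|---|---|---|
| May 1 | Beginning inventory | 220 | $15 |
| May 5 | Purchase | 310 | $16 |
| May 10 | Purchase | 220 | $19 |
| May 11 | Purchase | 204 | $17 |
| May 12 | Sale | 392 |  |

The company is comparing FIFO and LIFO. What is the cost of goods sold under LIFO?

COGS = $7,040

FIFO COGS: 220 @ $15 + 172 @ $16 = $6,052
LIFO COGS: 204 @ $17 + 188 @ $19 = $7,040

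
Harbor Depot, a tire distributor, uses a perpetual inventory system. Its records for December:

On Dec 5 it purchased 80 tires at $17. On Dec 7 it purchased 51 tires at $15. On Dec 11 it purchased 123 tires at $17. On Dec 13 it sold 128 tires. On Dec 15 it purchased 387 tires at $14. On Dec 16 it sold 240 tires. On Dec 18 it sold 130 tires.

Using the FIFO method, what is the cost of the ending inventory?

Ending inventory = $2,002

Dec 13, 128 sold [FIFO — oldest first]: 80 @ $17 + 48 @ $15 = $2,080
Dec 16, 240 sold [FIFO — oldest first]: 3 @ $15 + 123 @ $17 + 114 @ $14 = $3,732
Dec 18, 130 sold [FIFO — oldest first]: 130 @ $14 = $1,820
Total COGS = $2,080 + $3,732 + $1,820 = $7,632
Ending inventory: 143 @ $14 = $2,002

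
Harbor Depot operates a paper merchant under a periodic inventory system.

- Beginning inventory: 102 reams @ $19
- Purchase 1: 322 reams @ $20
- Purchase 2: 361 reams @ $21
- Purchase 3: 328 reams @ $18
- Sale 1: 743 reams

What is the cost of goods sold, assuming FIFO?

Sale 1 (743) [FIFO — oldest first]: 102 @ $19 + 322 @ $20 + 319 @ $21 = $15,077
Ending inventory: 42 @ $21 + 328 @ $18 = $6,786

COGS = $15,077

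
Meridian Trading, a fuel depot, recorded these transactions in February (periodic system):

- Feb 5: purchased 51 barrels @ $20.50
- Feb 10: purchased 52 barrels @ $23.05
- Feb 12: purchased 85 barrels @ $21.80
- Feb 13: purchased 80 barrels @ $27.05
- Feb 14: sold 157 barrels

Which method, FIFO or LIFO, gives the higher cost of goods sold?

LIFO

FIFO COGS: 51 @ $20.50 + 52 @ $23.05 + 54 @ $21.80 = $3,421.30
LIFO COGS: 80 @ $27.05 + 77 @ $21.80 = $3,842.60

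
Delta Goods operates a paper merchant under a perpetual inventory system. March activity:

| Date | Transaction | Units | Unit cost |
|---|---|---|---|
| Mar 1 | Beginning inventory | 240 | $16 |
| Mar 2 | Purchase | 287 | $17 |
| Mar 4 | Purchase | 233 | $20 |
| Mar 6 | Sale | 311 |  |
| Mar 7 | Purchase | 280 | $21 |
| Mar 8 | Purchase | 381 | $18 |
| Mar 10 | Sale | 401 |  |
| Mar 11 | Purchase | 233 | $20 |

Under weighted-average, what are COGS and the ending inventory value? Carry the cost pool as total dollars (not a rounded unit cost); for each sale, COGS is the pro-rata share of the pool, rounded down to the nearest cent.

After Mar 1: 240 on hand, pool $3,840.00 (≈ $16.0000 each)
After Mar 2: 527 on hand, pool $8,719.00 (≈ $16.5446 each)
After Mar 4: 760 on hand, pool $13,379.00 (≈ $17.6039 each)
Mar 6, sell 311: 311/760 × $13,379.00 → $5,474.82
After Mar 7: 729 on hand, pool $13,784.18 (≈ $18.9083 each)
After Mar 8: 1110 on hand, pool $20,642.18 (≈ $18.5966 each)
Mar 10, sell 401: 401/1110 × $20,642.18 → $7,457.21
After Mar 11: 942 on hand, pool $17,844.97 (≈ $18.9437 each)
Total COGS = $5,474.82 + $7,457.21 = $12,932.03
Ending inventory (cost pool remaining) = $17,844.97

COGS = $12,932.03; ending inventory = $17,844.97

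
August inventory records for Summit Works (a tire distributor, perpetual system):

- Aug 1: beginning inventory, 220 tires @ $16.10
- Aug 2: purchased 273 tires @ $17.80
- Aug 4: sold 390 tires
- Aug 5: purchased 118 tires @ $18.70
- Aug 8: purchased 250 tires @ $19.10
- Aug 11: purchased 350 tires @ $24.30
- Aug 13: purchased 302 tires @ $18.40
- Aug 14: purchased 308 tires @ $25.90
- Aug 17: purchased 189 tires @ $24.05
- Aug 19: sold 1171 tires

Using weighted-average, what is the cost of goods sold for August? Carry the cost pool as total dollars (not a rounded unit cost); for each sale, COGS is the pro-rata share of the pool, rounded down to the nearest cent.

After Aug 1: 220 on hand, pool $3,542.00 (≈ $16.1000 each)
After Aug 2: 493 on hand, pool $8,401.40 (≈ $17.0414 each)
Aug 4, sell 390: 390/493 × $8,401.40 → $6,646.13
After Aug 5: 221 on hand, pool $3,961.87 (≈ $17.9270 each)
After Aug 8: 471 on hand, pool $8,736.87 (≈ $18.5496 each)
After Aug 11: 821 on hand, pool $17,241.87 (≈ $21.0011 each)
After Aug 13: 1123 on hand, pool $22,798.67 (≈ $20.3016 each)
After Aug 14: 1431 on hand, pool $30,775.87 (≈ $21.5065 each)
After Aug 17: 1620 on hand, pool $35,321.32 (≈ $21.8033 each)
Aug 19, sell 1171: 1171/1620 × $35,321.32 → $25,531.64
Total COGS = $6,646.13 + $25,531.64 = $32,177.77
Ending inventory (cost pool remaining) = $9,789.68
Check: goods available $41,967.45 = COGS $32,177.77 + ending $9,789.68

COGS = $32,177.77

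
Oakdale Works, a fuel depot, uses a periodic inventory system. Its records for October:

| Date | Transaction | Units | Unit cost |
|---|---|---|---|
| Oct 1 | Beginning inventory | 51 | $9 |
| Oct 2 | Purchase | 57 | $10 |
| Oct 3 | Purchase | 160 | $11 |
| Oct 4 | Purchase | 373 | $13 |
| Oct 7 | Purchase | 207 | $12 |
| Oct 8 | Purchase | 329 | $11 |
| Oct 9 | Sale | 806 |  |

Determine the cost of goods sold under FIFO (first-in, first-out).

COGS = $9,618

Oct 9, 806 sold [FIFO — oldest first]: 51 @ $9 + 57 @ $10 + 160 @ $11 + 373 @ $13 + 165 @ $12 = $9,618
Ending inventory: 42 @ $12 + 329 @ $11 = $4,123
Check: goods available $13,741 = COGS $9,618 + ending $4,123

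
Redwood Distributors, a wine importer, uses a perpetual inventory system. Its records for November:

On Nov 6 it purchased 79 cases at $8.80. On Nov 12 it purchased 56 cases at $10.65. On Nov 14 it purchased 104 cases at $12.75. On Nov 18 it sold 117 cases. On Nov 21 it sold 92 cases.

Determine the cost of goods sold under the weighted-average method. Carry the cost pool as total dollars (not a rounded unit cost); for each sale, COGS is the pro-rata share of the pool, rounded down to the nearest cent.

COGS = $2,289.02

After Nov 6: 79 on hand, pool $695.20 (≈ $8.8000 each)
After Nov 12: 135 on hand, pool $1,291.60 (≈ $9.5674 each)
After Nov 14: 239 on hand, pool $2,617.60 (≈ $10.9523 each)
Nov 18, sell 117: 117/239 × $2,617.60 → $1,281.41
Nov 21, sell 92: 92/122 × $1,336.19 → $1,007.61
Total COGS = $1,281.41 + $1,007.61 = $2,289.02
Ending inventory (cost pool remaining) = $328.58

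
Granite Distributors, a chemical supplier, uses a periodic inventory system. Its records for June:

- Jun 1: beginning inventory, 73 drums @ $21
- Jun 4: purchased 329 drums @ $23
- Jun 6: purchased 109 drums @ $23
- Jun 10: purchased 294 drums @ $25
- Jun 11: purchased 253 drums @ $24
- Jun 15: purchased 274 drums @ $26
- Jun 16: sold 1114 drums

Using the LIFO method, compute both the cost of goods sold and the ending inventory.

Jun 16, 1114 sold [LIFO — newest first]: 274 @ $26 + 253 @ $24 + 294 @ $25 + 109 @ $23 + 184 @ $23 = $27,285
Ending inventory: 73 @ $21 + 145 @ $23 = $4,868

COGS = $27,285; ending inventory = $4,868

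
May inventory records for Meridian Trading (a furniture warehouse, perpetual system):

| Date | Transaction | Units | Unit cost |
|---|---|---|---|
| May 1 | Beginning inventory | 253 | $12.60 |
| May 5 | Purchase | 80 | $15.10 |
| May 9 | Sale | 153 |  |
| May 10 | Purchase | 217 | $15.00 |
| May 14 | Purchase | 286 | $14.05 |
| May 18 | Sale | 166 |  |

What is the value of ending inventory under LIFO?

Ending inventory = $7,209.00

May 9, 153 sold [LIFO — newest first]: 80 @ $15.10 + 73 @ $12.60 = $2,127.80
May 18, 166 sold [LIFO — newest first]: 166 @ $14.05 = $2,332.30
Total COGS = $2,127.80 + $2,332.30 = $4,460.10
Ending inventory: 180 @ $12.60 + 217 @ $15.00 + 120 @ $14.05 = $7,209.00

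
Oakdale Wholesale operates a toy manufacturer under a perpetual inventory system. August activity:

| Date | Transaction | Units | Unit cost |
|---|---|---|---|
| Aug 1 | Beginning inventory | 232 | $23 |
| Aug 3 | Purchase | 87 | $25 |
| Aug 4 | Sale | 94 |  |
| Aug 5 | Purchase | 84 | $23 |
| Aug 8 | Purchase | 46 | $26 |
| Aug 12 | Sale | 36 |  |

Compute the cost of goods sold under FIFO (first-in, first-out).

COGS = $2,990

Aug 4, 94 sold [FIFO — oldest first]: 94 @ $23 = $2,162
Aug 12, 36 sold [FIFO — oldest first]: 36 @ $23 = $828
Total COGS = $2,162 + $828 = $2,990
Ending inventory: 102 @ $23 + 87 @ $25 + 84 @ $23 + 46 @ $26 = $7,649
Check: goods available $10,639 = COGS $2,990 + ending $7,649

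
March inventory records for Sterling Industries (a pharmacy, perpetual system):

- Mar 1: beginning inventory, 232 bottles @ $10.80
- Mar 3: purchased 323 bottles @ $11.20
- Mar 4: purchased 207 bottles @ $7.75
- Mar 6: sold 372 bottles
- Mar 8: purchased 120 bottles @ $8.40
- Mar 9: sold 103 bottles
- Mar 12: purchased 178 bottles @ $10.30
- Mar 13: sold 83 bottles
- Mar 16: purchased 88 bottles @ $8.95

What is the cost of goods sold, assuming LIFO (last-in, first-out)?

COGS = $5,172.35

Mar 6, 372 sold [LIFO — newest first]: 207 @ $7.75 + 165 @ $11.20 = $3,452.25
Mar 9, 103 sold [LIFO — newest first]: 103 @ $8.40 = $865.20
Mar 13, 83 sold [LIFO — newest first]: 83 @ $10.30 = $854.90
Total COGS = $3,452.25 + $865.20 + $854.90 = $5,172.35
Ending inventory: 232 @ $10.80 + 158 @ $11.20 + 17 @ $8.40 + 95 @ $10.30 + 88 @ $8.95 = $6,184.10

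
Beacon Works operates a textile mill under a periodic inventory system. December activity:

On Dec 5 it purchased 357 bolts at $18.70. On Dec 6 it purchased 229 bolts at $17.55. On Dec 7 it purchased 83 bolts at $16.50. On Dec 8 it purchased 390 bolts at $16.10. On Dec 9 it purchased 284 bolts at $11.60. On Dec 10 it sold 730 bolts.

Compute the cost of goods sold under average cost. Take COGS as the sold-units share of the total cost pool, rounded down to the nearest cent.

Dec 10, sell 730: 730/1343 × $21,637.75 → $11,761.39
Ending inventory (cost pool remaining) = $9,876.36
Check: goods available $21,637.75 = COGS $11,761.39 + ending $9,876.36

COGS = $11,761.39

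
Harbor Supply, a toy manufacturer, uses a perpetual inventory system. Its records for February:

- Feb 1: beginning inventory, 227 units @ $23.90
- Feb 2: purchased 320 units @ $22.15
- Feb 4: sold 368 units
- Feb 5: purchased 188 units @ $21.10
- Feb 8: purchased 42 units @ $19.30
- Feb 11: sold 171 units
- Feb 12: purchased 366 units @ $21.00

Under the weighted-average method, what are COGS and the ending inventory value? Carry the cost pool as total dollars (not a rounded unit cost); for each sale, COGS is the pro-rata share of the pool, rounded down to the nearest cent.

COGS = $12,127.87; ending inventory = $12,848.83

After Feb 1: 227 on hand, pool $5,425.30 (≈ $23.9000 each)
After Feb 2: 547 on hand, pool $12,513.30 (≈ $22.8762 each)
Feb 4, sell 368: 368/547 × $12,513.30 → $8,418.45
After Feb 5: 367 on hand, pool $8,061.65 (≈ $21.9663 each)
After Feb 8: 409 on hand, pool $8,872.25 (≈ $21.6925 each)
Feb 11, sell 171: 171/409 × $8,872.25 → $3,709.42
After Feb 12: 604 on hand, pool $12,848.83 (≈ $21.2729 each)
Total COGS = $8,418.45 + $3,709.42 = $12,127.87
Ending inventory (cost pool remaining) = $12,848.83
Check: goods available $24,976.70 = COGS $12,127.87 + ending $12,848.83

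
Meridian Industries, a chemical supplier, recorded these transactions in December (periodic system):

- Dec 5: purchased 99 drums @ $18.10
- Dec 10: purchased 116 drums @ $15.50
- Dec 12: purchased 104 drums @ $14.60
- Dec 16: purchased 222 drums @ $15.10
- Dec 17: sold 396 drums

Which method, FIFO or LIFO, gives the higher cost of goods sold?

FIFO

FIFO COGS: 99 @ $18.10 + 116 @ $15.50 + 104 @ $14.60 + 77 @ $15.10 = $6,271.00
LIFO COGS: 222 @ $15.10 + 104 @ $14.60 + 70 @ $15.50 = $5,955.60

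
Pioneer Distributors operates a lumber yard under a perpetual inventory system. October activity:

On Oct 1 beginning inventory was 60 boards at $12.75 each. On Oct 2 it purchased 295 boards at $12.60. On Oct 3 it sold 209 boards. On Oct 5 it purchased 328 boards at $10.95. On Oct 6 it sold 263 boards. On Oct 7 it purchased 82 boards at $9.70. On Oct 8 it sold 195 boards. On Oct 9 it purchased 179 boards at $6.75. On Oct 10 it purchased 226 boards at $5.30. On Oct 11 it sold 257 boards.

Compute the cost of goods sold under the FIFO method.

COGS = $9,942.25

Oct 3, 209 sold [FIFO — oldest first]: 60 @ $12.75 + 149 @ $12.60 = $2,642.40
Oct 6, 263 sold [FIFO — oldest first]: 146 @ $12.60 + 117 @ $10.95 = $3,120.75
Oct 8, 195 sold [FIFO — oldest first]: 195 @ $10.95 = $2,135.25
Oct 11, 257 sold [FIFO — oldest first]: 16 @ $10.95 + 82 @ $9.70 + 159 @ $6.75 = $2,043.85
Total COGS = $2,642.40 + $3,120.75 + $2,135.25 + $2,043.85 = $9,942.25
Ending inventory: 20 @ $6.75 + 226 @ $5.30 = $1,332.80
Check: goods available $11,275.05 = COGS $9,942.25 + ending $1,332.80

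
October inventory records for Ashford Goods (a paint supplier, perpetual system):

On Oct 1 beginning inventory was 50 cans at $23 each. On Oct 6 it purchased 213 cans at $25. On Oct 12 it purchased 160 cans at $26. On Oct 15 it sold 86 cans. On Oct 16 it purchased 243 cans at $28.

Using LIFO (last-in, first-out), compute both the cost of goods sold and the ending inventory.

Oct 15, 86 sold [LIFO — newest first]: 86 @ $26 = $2,236
Ending inventory: 50 @ $23 + 213 @ $25 + 74 @ $26 + 243 @ $28 = $15,203

COGS = $2,236; ending inventory = $15,203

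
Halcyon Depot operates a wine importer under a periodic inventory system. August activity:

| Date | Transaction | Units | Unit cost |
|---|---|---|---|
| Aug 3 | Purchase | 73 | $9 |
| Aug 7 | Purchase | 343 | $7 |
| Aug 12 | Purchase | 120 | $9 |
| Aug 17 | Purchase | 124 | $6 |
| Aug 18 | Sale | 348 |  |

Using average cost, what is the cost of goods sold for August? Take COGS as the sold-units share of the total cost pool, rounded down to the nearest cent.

Aug 18, sell 348: 348/660 × $4,882.00 → $2,574.14
Ending inventory (cost pool remaining) = $2,307.86

COGS = $2,574.14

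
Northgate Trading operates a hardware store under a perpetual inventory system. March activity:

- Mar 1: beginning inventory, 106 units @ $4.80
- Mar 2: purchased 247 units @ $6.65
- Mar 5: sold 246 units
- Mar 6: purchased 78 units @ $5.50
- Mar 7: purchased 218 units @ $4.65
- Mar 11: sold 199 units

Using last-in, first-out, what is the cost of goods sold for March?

Mar 5, 246 sold [LIFO — newest first]: 246 @ $6.65 = $1,635.90
Mar 11, 199 sold [LIFO — newest first]: 199 @ $4.65 = $925.35
Total COGS = $1,635.90 + $925.35 = $2,561.25
Ending inventory: 106 @ $4.80 + 1 @ $6.65 + 78 @ $5.50 + 19 @ $4.65 = $1,032.80
Check: goods available $3,594.05 = COGS $2,561.25 + ending $1,032.80

COGS = $2,561.25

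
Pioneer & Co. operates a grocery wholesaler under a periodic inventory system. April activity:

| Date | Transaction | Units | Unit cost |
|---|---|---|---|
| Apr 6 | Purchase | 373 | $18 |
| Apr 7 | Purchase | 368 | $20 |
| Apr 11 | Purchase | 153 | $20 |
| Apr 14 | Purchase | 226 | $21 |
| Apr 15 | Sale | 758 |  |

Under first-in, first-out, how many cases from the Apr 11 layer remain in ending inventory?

Apr 15, 758 sold [FIFO — oldest first]: 373 @ $18 + 368 @ $20 + 17 @ $20 = $14,414
Ending inventory: 136 @ $20 + 226 @ $21 = $7,466
Check: goods available $21,880 = COGS $14,414 + ending $7,466

136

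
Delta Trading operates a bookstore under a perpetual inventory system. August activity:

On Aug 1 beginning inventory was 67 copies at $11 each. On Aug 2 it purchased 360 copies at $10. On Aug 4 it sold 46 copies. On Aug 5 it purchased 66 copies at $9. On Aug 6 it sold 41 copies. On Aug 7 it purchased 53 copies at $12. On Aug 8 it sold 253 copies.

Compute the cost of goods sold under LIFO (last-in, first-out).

COGS = $3,440

Aug 4, 46 sold [LIFO — newest first]: 46 @ $10 = $460
Aug 6, 41 sold [LIFO — newest first]: 41 @ $9 = $369
Aug 8, 253 sold [LIFO — newest first]: 53 @ $12 + 25 @ $9 + 175 @ $10 = $2,611
Total COGS = $460 + $369 + $2,611 = $3,440
Ending inventory: 67 @ $11 + 139 @ $10 = $2,127
Check: goods available $5,567 = COGS $3,440 + ending $2,127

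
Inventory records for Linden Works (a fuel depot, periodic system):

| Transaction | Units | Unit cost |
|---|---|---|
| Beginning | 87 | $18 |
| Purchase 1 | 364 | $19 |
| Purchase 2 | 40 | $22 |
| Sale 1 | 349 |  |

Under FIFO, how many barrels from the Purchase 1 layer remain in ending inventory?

102

Sale 1 (349) [FIFO — oldest first]: 87 @ $18 + 262 @ $19 = $6,544
Ending inventory: 102 @ $19 + 40 @ $22 = $2,818
Check: goods available $9,362 = COGS $6,544 + ending $2,818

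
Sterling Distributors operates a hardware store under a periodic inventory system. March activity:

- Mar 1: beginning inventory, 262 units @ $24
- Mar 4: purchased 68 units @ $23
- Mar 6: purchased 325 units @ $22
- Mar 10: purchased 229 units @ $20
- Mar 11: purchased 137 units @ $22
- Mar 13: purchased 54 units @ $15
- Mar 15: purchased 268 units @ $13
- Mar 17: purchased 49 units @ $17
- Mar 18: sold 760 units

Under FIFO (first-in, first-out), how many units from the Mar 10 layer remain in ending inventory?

124

Mar 18, 760 sold [FIFO — oldest first]: 262 @ $24 + 68 @ $23 + 325 @ $22 + 105 @ $20 = $17,102
Ending inventory: 124 @ $20 + 137 @ $22 + 54 @ $15 + 268 @ $13 + 49 @ $17 = $10,621
Check: goods available $27,723 = COGS $17,102 + ending $10,621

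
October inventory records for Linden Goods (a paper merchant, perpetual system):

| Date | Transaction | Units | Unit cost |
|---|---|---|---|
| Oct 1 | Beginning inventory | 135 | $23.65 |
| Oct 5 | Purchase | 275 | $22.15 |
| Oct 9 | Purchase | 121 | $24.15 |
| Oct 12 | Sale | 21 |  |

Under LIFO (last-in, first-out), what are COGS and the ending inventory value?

COGS = $507.15; ending inventory = $11,699.00

Oct 12, 21 sold [LIFO — newest first]: 21 @ $24.15 = $507.15
Ending inventory: 135 @ $23.65 + 275 @ $22.15 + 100 @ $24.15 = $11,699.00
Check: goods available $12,206.15 = COGS $507.15 + ending $11,699.00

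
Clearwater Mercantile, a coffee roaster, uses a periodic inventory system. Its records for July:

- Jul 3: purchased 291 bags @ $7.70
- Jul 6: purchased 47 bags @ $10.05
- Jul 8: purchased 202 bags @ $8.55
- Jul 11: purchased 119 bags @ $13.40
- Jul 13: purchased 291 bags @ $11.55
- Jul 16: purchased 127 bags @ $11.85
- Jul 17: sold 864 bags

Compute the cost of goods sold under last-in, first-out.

Jul 17, 864 sold [LIFO — newest first]: 127 @ $11.85 + 291 @ $11.55 + 119 @ $13.40 + 202 @ $8.55 + 47 @ $10.05 + 78 @ $7.70 = $9,260.65
Ending inventory: 213 @ $7.70 = $1,640.10

COGS = $9,260.65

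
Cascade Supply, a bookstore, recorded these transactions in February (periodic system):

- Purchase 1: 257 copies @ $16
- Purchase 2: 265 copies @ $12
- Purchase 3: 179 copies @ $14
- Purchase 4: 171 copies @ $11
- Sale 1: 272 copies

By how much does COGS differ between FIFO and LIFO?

$997

FIFO COGS: 257 @ $16 + 15 @ $12 = $4,292
LIFO COGS: 171 @ $11 + 101 @ $14 = $3,295
Difference = |$4,292 − $3,295| = $997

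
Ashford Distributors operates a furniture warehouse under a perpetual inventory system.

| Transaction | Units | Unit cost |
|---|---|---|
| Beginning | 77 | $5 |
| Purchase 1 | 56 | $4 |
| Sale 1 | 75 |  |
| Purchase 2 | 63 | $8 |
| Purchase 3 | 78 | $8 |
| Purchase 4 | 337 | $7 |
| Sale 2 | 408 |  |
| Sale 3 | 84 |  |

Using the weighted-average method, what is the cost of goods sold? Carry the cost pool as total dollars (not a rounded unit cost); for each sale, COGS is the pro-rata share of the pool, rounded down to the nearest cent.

COGS = $3,787.95

After Beginning: 77 on hand, pool $385.00 (≈ $5.0000 each)
After Purchase 1: 133 on hand, pool $609.00 (≈ $4.5789 each)
Sale 1, sell 75: 75/133 × $609.00 → $343.42
After Purchase 2: 121 on hand, pool $769.58 (≈ $6.3602 each)
After Purchase 3: 199 on hand, pool $1,393.58 (≈ $7.0029 each)
After Purchase 4: 536 on hand, pool $3,752.58 (≈ $7.0011 each)
Sale 2, sell 408: 408/536 × $3,752.58 → $2,856.44
Sale 3, sell 84: 84/128 × $896.14 → $588.09
Total COGS = $343.42 + $2,856.44 + $588.09 = $3,787.95
Ending inventory (cost pool remaining) = $308.05
Check: goods available $4,096.00 = COGS $3,787.95 + ending $308.05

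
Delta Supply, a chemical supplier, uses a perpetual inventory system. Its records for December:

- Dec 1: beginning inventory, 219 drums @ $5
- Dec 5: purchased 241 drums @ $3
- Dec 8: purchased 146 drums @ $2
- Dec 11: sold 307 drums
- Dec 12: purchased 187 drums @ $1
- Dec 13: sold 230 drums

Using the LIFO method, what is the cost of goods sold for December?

COGS = $1,091

Dec 11, 307 sold [LIFO — newest first]: 146 @ $2 + 161 @ $3 = $775
Dec 13, 230 sold [LIFO — newest first]: 187 @ $1 + 43 @ $3 = $316
Total COGS = $775 + $316 = $1,091
Ending inventory: 219 @ $5 + 37 @ $3 = $1,206
Check: goods available $2,297 = COGS $1,091 + ending $1,206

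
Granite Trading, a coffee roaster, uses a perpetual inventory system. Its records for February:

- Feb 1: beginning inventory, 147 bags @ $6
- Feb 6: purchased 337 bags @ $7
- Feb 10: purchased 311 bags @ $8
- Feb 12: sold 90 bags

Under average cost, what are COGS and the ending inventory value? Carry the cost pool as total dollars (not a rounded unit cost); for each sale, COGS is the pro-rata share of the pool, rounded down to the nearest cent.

After Feb 1: 147 on hand, pool $882.00 (≈ $6.0000 each)
After Feb 6: 484 on hand, pool $3,241.00 (≈ $6.6963 each)
After Feb 10: 795 on hand, pool $5,729.00 (≈ $7.2063 each)
Feb 12, sell 90: 90/795 × $5,729.00 → $648.56
Ending inventory (cost pool remaining) = $5,080.44
Check: goods available $5,729.00 = COGS $648.56 + ending $5,080.44

COGS = $648.56; ending inventory = $5,080.44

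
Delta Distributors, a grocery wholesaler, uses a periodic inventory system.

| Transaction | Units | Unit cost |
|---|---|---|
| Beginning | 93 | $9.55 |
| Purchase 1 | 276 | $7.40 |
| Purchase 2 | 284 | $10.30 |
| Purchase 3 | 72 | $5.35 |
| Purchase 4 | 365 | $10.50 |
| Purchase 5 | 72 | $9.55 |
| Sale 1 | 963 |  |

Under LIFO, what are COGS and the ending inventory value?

COGS = $9,088.50; ending inventory = $1,672.55

Sale 1 (963) [LIFO — newest first]: 72 @ $9.55 + 365 @ $10.50 + 72 @ $5.35 + 284 @ $10.30 + 170 @ $7.40 = $9,088.50
Ending inventory: 93 @ $9.55 + 106 @ $7.40 = $1,672.55
Check: goods available $10,761.05 = COGS $9,088.50 + ending $1,672.55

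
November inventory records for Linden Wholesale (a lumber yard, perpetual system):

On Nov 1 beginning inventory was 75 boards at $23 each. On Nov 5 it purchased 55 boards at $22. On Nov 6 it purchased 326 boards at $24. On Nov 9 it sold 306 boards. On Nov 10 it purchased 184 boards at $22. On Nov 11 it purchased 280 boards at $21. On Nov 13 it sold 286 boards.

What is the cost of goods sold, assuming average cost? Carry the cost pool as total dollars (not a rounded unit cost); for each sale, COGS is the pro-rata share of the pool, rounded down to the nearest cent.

COGS = $13,492.82

After Nov 1: 75 on hand, pool $1,725.00 (≈ $23.0000 each)
After Nov 5: 130 on hand, pool $2,935.00 (≈ $22.5769 each)
After Nov 6: 456 on hand, pool $10,759.00 (≈ $23.5943 each)
Nov 9, sell 306: 306/456 × $10,759.00 → $7,219.85
After Nov 10: 334 on hand, pool $7,587.15 (≈ $22.7160 each)
After Nov 11: 614 on hand, pool $13,467.15 (≈ $21.9335 each)
Nov 13, sell 286: 286/614 × $13,467.15 → $6,272.97
Total COGS = $7,219.85 + $6,272.97 = $13,492.82
Ending inventory (cost pool remaining) = $7,194.18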